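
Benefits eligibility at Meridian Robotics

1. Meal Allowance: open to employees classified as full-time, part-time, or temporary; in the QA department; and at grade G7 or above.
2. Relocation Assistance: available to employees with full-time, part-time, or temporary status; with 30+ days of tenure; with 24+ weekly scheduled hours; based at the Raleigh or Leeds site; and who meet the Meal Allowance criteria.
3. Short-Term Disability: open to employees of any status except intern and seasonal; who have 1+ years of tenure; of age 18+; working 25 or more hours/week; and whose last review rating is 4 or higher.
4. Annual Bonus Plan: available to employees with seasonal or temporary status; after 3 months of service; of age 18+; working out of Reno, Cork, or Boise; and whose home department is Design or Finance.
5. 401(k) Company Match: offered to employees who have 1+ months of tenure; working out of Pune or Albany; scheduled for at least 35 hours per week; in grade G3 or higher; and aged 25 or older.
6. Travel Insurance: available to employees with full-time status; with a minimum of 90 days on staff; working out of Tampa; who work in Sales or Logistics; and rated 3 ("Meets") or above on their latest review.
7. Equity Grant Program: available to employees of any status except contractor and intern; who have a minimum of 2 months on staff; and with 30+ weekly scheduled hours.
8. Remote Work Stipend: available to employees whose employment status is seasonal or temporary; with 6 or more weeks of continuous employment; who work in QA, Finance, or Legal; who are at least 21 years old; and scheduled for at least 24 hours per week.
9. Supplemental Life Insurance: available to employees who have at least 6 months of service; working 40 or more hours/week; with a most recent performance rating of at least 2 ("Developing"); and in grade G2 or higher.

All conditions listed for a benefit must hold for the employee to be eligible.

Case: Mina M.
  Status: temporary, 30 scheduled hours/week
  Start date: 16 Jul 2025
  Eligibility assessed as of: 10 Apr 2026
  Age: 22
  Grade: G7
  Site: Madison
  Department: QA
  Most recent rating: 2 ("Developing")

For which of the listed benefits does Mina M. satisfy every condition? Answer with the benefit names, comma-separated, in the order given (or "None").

Service from 16 Jul 2025 to 10 Apr 2026: 268 days.
Meal Allowance — status temporary ✓; dept QA ✓; grade G7 ≥ G7 ✓ → eligible.
Relocation Assistance — status temporary ✓; service 268 days ≥ 30 days ✓; 30 hrs/wk ≥ 24 ✓; site Madison ✗ (not Raleigh or Leeds) → not eligible.
Short-Term Disability — status temporary ✓ (not excluded); service 268 days < 1 year (≈365 days) ✗ → not eligible.
Annual Bonus Plan — status temporary ✓; service 268 days ≥ 3 months (≈90 days) ✓; age 22 ≥ 18 ✓; site Madison ✗ (not Reno, Cork, or Boise) → not eligible.
401(k) Company Match — service 268 days ≥ 1 month (≈30 days) ✓; site Madison ✗ (not Pune or Albany) → not eligible.
Travel Insurance — status temporary ✗ (requires full-time) → not eligible.
Equity Grant Program — status temporary ✓ (not excluded); service 268 days ≥ 2 months (≈60 days) ✓; 30 hrs/wk ≥ 30 ✓ → eligible.
Remote Work Stipend — status temporary ✓; service 268 days ≥ 6 weeks (≈42 days) ✓; dept QA ✓; age 22 ≥ 21 ✓; 30 hrs/wk ≥ 24 ✓ → eligible.
Supplemental Life Insurance — service 268 days ≥ 6 months (≈180 days) ✓; 30 hrs/wk < 40 ✗ → not eligible.

Meal Allowance, Equity Grant Program, Remote Work Stipend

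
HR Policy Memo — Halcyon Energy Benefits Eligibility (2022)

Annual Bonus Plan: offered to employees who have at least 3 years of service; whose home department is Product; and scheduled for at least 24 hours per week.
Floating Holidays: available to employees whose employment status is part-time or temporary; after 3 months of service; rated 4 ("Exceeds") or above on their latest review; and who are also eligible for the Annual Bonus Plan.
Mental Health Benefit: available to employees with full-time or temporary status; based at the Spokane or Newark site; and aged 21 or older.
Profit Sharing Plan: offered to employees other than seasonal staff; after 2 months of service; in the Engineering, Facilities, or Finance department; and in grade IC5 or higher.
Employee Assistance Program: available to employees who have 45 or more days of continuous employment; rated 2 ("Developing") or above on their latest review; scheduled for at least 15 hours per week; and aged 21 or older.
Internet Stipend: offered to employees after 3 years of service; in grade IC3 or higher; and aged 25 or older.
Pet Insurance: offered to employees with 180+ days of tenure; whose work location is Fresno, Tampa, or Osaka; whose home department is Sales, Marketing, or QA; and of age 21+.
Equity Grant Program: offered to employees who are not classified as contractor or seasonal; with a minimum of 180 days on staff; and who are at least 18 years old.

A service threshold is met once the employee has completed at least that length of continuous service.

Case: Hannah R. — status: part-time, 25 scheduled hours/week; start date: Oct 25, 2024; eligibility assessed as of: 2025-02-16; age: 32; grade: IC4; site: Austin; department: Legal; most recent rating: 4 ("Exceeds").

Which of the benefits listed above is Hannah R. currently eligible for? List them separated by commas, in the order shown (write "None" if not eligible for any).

Service from Oct 25, 2024 to 2025-02-16: 114 days.
Annual Bonus Plan — service 114 days < 3 years (≈1095 days) ✗ → not eligible.
Floating Holidays — status part-time ✓; service 114 days ≥ 3 months (≈90 days) ✓; rating 4 ≥ 4 ✓; not eligible for Annual Bonus Plan ✗ → not eligible.
Mental Health Benefit — status part-time ✗ (requires full-time or temporary) → not eligible.
Profit Sharing Plan — status part-time ✓ (not excluded); service 114 days ≥ 2 months (≈60 days) ✓; dept Legal ✗ → not eligible.
Employee Assistance Program — service 114 days ≥ 45 days ✓; rating 4 ≥ 2 ✓; 25 hrs/wk ≥ 15 ✓; age 32 ≥ 21 ✓ → eligible.
Internet Stipend — service 114 days < 3 years (≈1095 days) ✗ → not eligible.
Pet Insurance — service 114 days < 180 days ✗ → not eligible.
Equity Grant Program — status part-time ✓ (not excluded); service 114 days < 180 days ✗ → not eligible.

Employee Assistance Program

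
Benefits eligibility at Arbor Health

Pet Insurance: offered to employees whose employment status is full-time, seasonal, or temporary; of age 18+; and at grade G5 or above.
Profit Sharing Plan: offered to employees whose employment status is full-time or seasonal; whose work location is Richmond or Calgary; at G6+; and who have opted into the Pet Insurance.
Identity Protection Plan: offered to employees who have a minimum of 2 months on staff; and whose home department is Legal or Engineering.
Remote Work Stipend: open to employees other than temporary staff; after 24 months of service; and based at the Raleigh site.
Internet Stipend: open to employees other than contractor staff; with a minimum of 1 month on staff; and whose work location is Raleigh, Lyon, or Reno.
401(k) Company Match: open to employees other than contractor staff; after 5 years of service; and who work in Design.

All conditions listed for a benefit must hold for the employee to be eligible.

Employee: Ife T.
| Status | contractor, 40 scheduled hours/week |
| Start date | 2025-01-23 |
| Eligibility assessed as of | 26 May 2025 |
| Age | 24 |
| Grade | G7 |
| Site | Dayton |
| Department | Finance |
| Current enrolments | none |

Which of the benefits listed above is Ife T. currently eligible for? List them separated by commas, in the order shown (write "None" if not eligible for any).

Service from 2025-01-23 to 26 May 2025: 123 days.
Pet Insurance — status contractor ✗ (requires full-time, seasonal, or temporary) → not eligible.
Profit Sharing Plan — status contractor ✗ (requires full-time or seasonal) → not eligible.
Identity Protection Plan — service 123 days ≥ 2 months (≈60 days) ✓; dept Finance ✗ → not eligible.
Remote Work Stipend — status contractor ✓ (not excluded); service 123 days < 24 months (≈720 days) ✗ → not eligible.
Internet Stipend — status contractor ✗ (excluded) → not eligible.
401(k) Company Match — status contractor ✗ (excluded) → not eligible.

None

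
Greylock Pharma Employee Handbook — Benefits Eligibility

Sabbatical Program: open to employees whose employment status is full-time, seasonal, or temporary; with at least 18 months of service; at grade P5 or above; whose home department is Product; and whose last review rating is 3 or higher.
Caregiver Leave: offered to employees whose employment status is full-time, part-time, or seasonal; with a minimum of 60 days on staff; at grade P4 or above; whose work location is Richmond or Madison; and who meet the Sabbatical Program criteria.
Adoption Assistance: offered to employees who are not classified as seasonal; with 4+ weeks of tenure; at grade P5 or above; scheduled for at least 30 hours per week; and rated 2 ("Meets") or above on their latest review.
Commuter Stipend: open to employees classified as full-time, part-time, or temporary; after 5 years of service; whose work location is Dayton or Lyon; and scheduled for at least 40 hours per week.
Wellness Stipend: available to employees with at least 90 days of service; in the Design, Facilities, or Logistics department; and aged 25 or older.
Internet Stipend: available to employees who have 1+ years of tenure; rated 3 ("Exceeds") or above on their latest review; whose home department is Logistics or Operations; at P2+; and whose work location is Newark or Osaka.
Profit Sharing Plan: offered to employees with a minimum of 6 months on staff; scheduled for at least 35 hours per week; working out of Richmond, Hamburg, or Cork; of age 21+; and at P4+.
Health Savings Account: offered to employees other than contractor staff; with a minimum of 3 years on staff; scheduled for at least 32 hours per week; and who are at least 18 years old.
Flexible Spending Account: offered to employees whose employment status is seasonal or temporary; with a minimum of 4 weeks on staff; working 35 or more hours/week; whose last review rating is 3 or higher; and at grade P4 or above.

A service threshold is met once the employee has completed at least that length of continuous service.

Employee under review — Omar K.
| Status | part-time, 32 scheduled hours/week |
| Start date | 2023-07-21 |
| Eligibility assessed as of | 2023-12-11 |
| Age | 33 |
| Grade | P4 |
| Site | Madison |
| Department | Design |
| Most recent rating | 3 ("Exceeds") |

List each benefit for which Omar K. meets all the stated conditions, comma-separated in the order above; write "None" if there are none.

Service from 2023-07-21 to 2023-12-11: 143 days.
Sabbatical Program — status part-time ✗ (requires full-time, seasonal, or temporary) → not eligible.
Caregiver Leave — status part-time ✓; service 143 days ≥ 60 days ✓; grade P4 ≥ P4 ✓; site Madison ✓; not eligible for Sabbatical Program ✗ → not eligible.
Adoption Assistance — status part-time ✓ (not excluded); service 143 days ≥ 4 weeks (≈28 days) ✓; grade P4 < P5 ✗ → not eligible.
Commuter Stipend — status part-time ✓; service 143 days < 5 years (≈1825 days) ✗ → not eligible.
Wellness Stipend — service 143 days ≥ 90 days ✓; dept Design ✓; age 33 ≥ 25 ✓ → eligible.
Internet Stipend — service 143 days < 1 year (≈365 days) ✗ → not eligible.
Profit Sharing Plan — service 143 days < 6 months (≈180 days) ✗ → not eligible.
Health Savings Account — status part-time ✓ (not excluded); service 143 days < 3 years (≈1095 days) ✗ → not eligible.
Flexible Spending Account — status part-time ✗ (requires seasonal or temporary) → not eligible.

Wellness Stipend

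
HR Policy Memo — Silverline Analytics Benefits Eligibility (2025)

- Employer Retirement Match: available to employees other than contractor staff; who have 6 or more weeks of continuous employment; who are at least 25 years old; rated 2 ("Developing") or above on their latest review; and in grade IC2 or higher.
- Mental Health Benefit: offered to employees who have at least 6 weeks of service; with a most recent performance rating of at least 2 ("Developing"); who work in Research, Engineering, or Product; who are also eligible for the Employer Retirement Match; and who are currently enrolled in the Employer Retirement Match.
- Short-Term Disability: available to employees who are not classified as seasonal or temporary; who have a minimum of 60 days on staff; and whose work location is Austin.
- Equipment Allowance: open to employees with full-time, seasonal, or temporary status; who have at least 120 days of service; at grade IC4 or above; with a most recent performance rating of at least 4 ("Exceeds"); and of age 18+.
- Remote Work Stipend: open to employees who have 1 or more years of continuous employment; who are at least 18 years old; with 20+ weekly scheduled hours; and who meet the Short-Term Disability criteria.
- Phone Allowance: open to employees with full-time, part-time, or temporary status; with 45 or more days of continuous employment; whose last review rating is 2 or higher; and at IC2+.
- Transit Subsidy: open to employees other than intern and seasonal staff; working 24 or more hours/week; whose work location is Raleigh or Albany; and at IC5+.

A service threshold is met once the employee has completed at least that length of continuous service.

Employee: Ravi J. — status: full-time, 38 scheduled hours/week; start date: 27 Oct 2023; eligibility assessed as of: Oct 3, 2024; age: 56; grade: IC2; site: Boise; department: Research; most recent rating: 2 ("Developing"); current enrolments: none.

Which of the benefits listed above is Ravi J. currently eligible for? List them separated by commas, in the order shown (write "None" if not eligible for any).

Employer Retirement Match, Phone Allowance

Service from 27 Oct 2023 to Oct 3, 2024: 342 days.
Employer Retirement Match — status full-time ✓ (not excluded); service 342 days ≥ 6 weeks (≈42 days) ✓; age 56 ≥ 25 ✓; rating 2 ≥ 2 ✓; grade IC2 ≥ IC2 ✓ → eligible.
Mental Health Benefit — service 342 days ≥ 6 weeks (≈42 days) ✓; rating 2 ≥ 2 ✓; dept Research ✓; eligible for Employer Retirement Match ✓; not enrolled in Employer Retirement Match ✗ → not eligible.
Short-Term Disability — status full-time ✓ (not excluded); service 342 days ≥ 60 days ✓; site Boise ✗ (not Austin) → not eligible.
Equipment Allowance — status full-time ✓; service 342 days ≥ 120 days ✓; grade IC2 < IC4 ✗ → not eligible.
Remote Work Stipend — service 342 days < 1 year (≈365 days) ✗ → not eligible.
Phone Allowance — status full-time ✓; service 342 days ≥ 45 days ✓; rating 2 ≥ 2 ✓; grade IC2 ≥ IC2 ✓ → eligible.
Transit Subsidy — status full-time ✓ (not excluded); 38 hrs/wk ≥ 24 ✓; site Boise ✗ (not Raleigh or Albany) → not eligible.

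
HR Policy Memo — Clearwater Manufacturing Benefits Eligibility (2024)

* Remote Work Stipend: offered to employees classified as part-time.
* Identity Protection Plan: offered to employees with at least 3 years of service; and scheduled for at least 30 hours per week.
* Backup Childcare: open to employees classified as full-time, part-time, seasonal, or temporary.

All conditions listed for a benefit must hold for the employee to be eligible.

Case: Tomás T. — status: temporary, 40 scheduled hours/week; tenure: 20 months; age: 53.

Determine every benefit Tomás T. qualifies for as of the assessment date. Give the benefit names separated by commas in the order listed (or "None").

Remote Work Stipend — status temporary ✗ (requires part-time) → not eligible.
Identity Protection Plan — service 20 months < 3 years (≈1095 days) ✗ → not eligible.
Backup Childcare — status temporary ✓ → eligible.

Backup Childcare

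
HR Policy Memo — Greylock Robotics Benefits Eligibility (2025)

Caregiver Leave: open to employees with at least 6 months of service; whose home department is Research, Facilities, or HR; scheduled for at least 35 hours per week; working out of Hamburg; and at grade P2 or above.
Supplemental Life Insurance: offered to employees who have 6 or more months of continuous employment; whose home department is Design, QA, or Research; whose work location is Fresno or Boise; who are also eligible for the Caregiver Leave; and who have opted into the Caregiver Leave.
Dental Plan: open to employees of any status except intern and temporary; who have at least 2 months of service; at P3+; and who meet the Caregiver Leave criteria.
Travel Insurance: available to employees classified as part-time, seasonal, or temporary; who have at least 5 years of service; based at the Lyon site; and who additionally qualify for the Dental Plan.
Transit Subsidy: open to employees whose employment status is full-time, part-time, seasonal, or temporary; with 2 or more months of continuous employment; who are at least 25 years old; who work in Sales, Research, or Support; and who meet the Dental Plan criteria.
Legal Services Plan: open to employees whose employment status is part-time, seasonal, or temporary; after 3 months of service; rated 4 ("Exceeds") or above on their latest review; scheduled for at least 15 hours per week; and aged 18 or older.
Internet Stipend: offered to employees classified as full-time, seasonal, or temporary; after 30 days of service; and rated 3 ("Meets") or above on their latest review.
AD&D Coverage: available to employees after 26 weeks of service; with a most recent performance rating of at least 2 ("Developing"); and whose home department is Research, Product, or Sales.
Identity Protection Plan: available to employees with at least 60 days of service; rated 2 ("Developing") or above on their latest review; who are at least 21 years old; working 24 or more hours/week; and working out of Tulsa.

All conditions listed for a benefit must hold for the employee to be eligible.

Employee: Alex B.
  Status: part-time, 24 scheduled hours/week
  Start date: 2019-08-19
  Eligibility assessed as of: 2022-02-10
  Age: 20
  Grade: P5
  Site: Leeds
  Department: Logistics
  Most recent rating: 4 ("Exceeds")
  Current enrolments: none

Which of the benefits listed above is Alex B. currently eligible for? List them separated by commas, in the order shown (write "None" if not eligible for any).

Service from 2019-08-19 to 2022-02-10: 906 days.
Caregiver Leave — service 906 days ≥ 6 months (≈180 days) ✓; dept Logistics ✗ → not eligible.
Supplemental Life Insurance — service 906 days ≥ 6 months (≈180 days) ✓; dept Logistics ✗ → not eligible.
Dental Plan — status part-time ✓ (not excluded); service 906 days ≥ 2 months (≈60 days) ✓; grade P5 ≥ P3 ✓; not eligible for Caregiver Leave ✗ → not eligible.
Travel Insurance — status part-time ✓; service 906 days < 5 years (≈1825 days) ✗ → not eligible.
Transit Subsidy — status part-time ✓; service 906 days ≥ 2 months (≈60 days) ✓; age 20 < 25 ✗ → not eligible.
Legal Services Plan — status part-time ✓; service 906 days ≥ 3 months (≈90 days) ✓; rating 4 ≥ 4 ✓; 24 hrs/wk ≥ 15 ✓; age 20 ≥ 18 ✓ → eligible.
Internet Stipend — status part-time ✗ (requires full-time, seasonal, or temporary) → not eligible.
AD&D Coverage — service 906 days ≥ 26 weeks (≈182 days) ✓; rating 4 ≥ 2 ✓; dept Logistics ✗ → not eligible.
Identity Protection Plan — service 906 days ≥ 60 days ✓; rating 4 ≥ 2 ✓; age 20 < 21 ✗ → not eligible.

Legal Services Plan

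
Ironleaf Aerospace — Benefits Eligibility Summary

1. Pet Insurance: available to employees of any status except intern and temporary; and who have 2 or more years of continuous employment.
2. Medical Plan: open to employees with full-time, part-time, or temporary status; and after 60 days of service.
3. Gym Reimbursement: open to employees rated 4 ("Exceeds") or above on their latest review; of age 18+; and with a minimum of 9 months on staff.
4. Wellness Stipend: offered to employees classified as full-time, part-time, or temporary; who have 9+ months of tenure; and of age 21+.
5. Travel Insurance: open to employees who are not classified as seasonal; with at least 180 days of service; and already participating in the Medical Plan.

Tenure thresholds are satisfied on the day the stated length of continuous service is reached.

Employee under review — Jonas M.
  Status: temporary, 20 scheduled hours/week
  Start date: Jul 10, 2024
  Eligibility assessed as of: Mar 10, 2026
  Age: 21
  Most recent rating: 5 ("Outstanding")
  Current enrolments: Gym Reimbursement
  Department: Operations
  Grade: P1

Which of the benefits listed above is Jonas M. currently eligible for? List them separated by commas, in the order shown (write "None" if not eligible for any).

Medical Plan, Gym Reimbursement, Wellness Stipend

Service from Jul 10, 2024 to Mar 10, 2026: 608 days.
Pet Insurance — status temporary ✗ (excluded) → not eligible.
Medical Plan — status temporary ✓; service 608 days ≥ 60 days ✓ → eligible.
Gym Reimbursement — rating 5 ≥ 4 ✓; age 21 ≥ 18 ✓; service 608 days ≥ 9 months (≈270 days) ✓ → eligible.
Wellness Stipend — status temporary ✓; service 608 days ≥ 9 months (≈270 days) ✓; age 21 ≥ 21 ✓ → eligible.
Travel Insurance — status temporary ✓ (not excluded); service 608 days ≥ 180 days ✓; not enrolled in Medical Plan ✗ → not eligible.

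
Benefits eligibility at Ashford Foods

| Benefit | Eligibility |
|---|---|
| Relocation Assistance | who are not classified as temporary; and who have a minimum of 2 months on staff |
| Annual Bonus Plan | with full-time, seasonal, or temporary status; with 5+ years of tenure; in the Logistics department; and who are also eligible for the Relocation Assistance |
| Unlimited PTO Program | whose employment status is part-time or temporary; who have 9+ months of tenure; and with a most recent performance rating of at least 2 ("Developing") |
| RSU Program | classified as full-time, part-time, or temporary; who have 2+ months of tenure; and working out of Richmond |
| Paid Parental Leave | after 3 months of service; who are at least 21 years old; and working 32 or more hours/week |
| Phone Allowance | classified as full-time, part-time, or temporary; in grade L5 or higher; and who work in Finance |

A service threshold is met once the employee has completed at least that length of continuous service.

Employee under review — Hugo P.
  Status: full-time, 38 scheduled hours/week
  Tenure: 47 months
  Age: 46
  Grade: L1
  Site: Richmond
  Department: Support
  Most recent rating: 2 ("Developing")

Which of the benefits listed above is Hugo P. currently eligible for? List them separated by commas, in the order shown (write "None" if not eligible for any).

Relocation Assistance, RSU Program, Paid Parental Leave

Relocation Assistance — status full-time ✓ (not excluded); service 47 months ≥ 2 months ✓ → eligible.
Annual Bonus Plan — status full-time ✓; service 47 months < 5 years (≈1825 days) ✗ → not eligible.
Unlimited PTO Program — status full-time ✗ (requires part-time or temporary) → not eligible.
RSU Program — status full-time ✓; service 47 months ≥ 2 months ✓; site Richmond ✓ → eligible.
Paid Parental Leave — service 47 months ≥ 3 months ✓; age 46 ≥ 21 ✓; 38 hrs/wk ≥ 32 ✓ → eligible.
Phone Allowance — status full-time ✓; grade L1 < L5 ✗ → not eligible.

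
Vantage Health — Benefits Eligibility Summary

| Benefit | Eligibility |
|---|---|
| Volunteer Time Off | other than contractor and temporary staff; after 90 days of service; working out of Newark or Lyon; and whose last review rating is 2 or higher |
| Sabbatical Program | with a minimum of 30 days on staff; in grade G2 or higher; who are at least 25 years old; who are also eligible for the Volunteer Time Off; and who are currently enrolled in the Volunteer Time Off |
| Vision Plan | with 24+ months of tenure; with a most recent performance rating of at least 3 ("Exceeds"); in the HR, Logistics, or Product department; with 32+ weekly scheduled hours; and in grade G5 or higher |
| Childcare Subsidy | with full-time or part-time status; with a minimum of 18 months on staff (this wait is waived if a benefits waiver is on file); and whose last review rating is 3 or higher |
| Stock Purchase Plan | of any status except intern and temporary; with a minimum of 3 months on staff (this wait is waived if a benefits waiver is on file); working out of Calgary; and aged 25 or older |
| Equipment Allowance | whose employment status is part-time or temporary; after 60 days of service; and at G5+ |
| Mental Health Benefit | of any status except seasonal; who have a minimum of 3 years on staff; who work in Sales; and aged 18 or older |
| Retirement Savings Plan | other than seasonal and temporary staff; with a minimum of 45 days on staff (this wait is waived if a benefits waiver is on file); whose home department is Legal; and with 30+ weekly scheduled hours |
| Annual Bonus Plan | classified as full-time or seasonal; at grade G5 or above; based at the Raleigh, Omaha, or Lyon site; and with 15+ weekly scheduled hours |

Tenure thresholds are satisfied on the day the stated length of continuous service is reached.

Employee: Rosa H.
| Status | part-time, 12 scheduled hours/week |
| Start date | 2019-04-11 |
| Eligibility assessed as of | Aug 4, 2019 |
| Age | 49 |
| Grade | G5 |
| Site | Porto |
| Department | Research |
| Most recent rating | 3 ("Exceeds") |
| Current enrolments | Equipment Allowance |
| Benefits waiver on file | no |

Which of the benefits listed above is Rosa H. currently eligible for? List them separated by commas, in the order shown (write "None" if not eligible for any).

Equipment Allowance

Service from 2019-04-11 to Aug 4, 2019: 115 days.
Volunteer Time Off — status part-time ✓ (not excluded); service 115 days ≥ 90 days ✓; site Porto ✗ (not Newark or Lyon) → not eligible.
Sabbatical Program — service 115 days ≥ 30 days ✓; grade G5 ≥ G2 ✓; age 49 ≥ 25 ✓; not eligible for Volunteer Time Off ✗ → not eligible.
Vision Plan — service 115 days < 24 months (≈720 days) ✗ → not eligible.
Childcare Subsidy — status part-time ✓; no waiver, service 115 days < 18 months (≈540 days) ✗ → not eligible.
Stock Purchase Plan — status part-time ✓ (not excluded); no waiver, service 115 days ≥ 3 months (≈90 days) ✓; site Porto ✗ (not Calgary) → not eligible.
Equipment Allowance — status part-time ✓; service 115 days ≥ 60 days ✓; grade G5 ≥ G5 ✓ → eligible.
Mental Health Benefit — status part-time ✓ (not excluded); service 115 days < 3 years (≈1095 days) ✗ → not eligible.
Retirement Savings Plan — status part-time ✓ (not excluded); no waiver, service 115 days ≥ 45 days ✓; dept Research ✗ → not eligible.
Annual Bonus Plan — status part-time ✗ (requires full-time or seasonal) → not eligible.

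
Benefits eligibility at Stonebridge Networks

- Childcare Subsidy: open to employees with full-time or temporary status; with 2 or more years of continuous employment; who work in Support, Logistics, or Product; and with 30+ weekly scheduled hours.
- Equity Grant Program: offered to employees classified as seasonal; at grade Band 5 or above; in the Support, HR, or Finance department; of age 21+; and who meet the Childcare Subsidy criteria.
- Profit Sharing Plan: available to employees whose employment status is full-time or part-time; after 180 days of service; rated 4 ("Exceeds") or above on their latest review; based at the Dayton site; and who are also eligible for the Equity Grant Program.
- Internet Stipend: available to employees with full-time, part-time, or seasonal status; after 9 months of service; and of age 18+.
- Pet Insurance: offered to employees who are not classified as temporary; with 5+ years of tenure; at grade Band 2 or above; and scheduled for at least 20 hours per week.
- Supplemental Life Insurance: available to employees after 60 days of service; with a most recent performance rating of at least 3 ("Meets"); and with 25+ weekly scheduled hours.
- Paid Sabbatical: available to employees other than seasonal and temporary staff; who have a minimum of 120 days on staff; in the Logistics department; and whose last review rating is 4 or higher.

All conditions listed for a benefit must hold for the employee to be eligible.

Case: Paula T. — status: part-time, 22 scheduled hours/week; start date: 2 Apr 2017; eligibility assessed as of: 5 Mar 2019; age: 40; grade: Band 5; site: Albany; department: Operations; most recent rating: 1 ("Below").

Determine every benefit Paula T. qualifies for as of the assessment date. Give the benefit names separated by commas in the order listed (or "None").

Service from 2 Apr 2017 to 5 Mar 2019: 702 days.
Childcare Subsidy — status part-time ✗ (requires full-time or temporary) → not eligible.
Equity Grant Program — status part-time ✗ (requires seasonal) → not eligible.
Profit Sharing Plan — status part-time ✓; service 702 days ≥ 180 days ✓; rating 1 < 4 ✗ → not eligible.
Internet Stipend — status part-time ✓; service 702 days ≥ 9 months (≈270 days) ✓; age 40 ≥ 18 ✓ → eligible.
Pet Insurance — status part-time ✓ (not excluded); service 702 days < 5 years (≈1825 days) ✗ → not eligible.
Supplemental Life Insurance — service 702 days ≥ 60 days ✓; rating 1 < 3 ✗ → not eligible.
Paid Sabbatical — status part-time ✓ (not excluded); service 702 days ≥ 120 days ✓; dept Operations ✗ → not eligible.

Internet Stipend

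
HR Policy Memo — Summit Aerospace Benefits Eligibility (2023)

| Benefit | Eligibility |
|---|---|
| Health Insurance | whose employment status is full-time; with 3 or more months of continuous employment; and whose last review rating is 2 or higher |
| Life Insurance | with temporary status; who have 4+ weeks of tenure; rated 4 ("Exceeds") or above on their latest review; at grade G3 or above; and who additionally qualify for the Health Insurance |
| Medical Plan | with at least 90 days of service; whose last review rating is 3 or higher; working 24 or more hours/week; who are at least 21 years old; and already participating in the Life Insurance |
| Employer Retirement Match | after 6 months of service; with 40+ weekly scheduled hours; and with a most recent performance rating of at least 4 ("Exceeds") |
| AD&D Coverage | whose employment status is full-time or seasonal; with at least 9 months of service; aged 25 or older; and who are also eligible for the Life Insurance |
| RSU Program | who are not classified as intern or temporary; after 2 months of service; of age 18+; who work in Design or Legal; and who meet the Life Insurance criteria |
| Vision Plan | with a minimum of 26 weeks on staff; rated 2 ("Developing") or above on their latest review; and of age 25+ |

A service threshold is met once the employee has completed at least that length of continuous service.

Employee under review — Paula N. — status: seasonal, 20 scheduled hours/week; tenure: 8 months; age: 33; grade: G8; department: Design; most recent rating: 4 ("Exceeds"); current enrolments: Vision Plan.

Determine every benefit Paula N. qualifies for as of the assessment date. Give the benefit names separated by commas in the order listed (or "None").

Health Insurance — status seasonal ✗ (requires full-time) → not eligible.
Life Insurance — status seasonal ✗ (requires temporary) → not eligible.
Medical Plan — service 8 months ≥ 90 days ✓; rating 4 ≥ 3 ✓; 20 hrs/wk < 24 ✗ → not eligible.
Employer Retirement Match — service 8 months ≥ 6 months ✓; 20 hrs/wk < 40 ✗ → not eligible.
AD&D Coverage — status seasonal ✓; service 8 months < 9 months ✗ → not eligible.
RSU Program — status seasonal ✓ (not excluded); service 8 months ≥ 2 months ✓; age 33 ≥ 18 ✓; dept Design ✓; not eligible for Life Insurance ✗ → not eligible.
Vision Plan — service 8 months ≥ 26 weeks (≈182 days) ✓; rating 4 ≥ 2 ✓; age 33 ≥ 25 ✓ → eligible.

Vision Plan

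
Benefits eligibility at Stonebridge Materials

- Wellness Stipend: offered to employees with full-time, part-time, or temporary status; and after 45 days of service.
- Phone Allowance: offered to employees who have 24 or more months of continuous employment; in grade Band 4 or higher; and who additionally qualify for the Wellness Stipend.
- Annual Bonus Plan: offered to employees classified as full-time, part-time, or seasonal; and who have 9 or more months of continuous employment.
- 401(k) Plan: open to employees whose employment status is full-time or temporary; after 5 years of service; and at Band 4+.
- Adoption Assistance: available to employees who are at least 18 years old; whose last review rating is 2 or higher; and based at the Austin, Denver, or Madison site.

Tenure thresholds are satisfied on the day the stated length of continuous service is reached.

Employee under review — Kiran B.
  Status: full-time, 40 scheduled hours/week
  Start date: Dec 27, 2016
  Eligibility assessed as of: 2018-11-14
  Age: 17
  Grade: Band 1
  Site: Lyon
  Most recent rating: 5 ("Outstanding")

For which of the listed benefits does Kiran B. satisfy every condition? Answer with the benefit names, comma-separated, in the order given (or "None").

Wellness Stipend, Annual Bonus Plan

Service from Dec 27, 2016 to 2018-11-14: 687 days.
Wellness Stipend — status full-time ✓; service 687 days ≥ 45 days ✓ → eligible.
Phone Allowance — service 687 days < 24 months (≈720 days) ✗ → not eligible.
Annual Bonus Plan — status full-time ✓; service 687 days ≥ 9 months (≈270 days) ✓ → eligible.
401(k) Plan — status full-time ✓; service 687 days < 5 years (≈1825 days) ✗ → not eligible.
Adoption Assistance — age 17 < 18 ✗ → not eligible.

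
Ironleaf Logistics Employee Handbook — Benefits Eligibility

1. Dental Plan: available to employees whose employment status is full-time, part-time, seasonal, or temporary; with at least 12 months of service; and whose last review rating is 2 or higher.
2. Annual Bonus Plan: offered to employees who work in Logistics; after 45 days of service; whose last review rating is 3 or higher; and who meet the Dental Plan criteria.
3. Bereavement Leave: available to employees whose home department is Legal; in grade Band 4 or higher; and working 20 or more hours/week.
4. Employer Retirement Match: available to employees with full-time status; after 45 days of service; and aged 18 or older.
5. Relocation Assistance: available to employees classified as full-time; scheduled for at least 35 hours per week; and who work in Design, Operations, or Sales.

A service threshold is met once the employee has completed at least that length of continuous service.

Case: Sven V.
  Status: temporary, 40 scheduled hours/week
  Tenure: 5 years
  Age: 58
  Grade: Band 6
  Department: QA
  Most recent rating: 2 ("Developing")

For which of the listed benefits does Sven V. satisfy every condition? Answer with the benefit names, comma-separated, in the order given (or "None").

Dental Plan — status temporary ✓; service 5 years ≥ 12 months (≈360 days) ✓; rating 2 ≥ 2 ✓ → eligible.
Annual Bonus Plan — dept QA ✗ → not eligible.
Bereavement Leave — dept QA ✗ → not eligible.
Employer Retirement Match — status temporary ✗ (requires full-time) → not eligible.
Relocation Assistance — status temporary ✗ (requires full-time) → not eligible.

Dental Plan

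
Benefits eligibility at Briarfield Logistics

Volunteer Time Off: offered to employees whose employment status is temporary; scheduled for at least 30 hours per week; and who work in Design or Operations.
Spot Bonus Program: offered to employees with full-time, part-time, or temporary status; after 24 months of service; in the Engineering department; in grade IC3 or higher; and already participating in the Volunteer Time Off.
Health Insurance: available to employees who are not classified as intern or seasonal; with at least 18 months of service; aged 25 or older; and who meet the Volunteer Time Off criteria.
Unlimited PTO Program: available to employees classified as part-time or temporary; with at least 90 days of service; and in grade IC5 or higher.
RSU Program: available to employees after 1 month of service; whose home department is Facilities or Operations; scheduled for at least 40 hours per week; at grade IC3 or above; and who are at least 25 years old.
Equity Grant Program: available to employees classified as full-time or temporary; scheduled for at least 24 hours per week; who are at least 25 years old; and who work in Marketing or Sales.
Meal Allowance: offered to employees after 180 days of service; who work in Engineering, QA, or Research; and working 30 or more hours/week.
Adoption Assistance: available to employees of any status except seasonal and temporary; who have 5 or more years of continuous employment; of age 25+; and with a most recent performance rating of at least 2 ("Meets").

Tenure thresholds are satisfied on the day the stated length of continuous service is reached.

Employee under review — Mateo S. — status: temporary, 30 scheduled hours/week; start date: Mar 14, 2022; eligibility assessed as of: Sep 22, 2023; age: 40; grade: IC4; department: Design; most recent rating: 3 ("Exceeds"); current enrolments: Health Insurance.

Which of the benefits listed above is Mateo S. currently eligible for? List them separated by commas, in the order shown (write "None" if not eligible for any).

Service from Mar 14, 2022 to Sep 22, 2023: 557 days.
Volunteer Time Off — status temporary ✓; 30 hrs/wk ≥ 30 ✓; dept Design ✓ → eligible.
Spot Bonus Program — status temporary ✓; service 557 days < 24 months (≈720 days) ✗ → not eligible.
Health Insurance — status temporary ✓ (not excluded); service 557 days ≥ 18 months (≈540 days) ✓; age 40 ≥ 25 ✓; eligible for Volunteer Time Off ✓ → eligible.
Unlimited PTO Program — status temporary ✓; service 557 days ≥ 90 days ✓; grade IC4 < IC5 ✗ → not eligible.
RSU Program — service 557 days ≥ 1 month (≈30 days) ✓; dept Design ✗ → not eligible.
Equity Grant Program — status temporary ✓; 30 hrs/wk ≥ 24 ✓; age 40 ≥ 25 ✓; dept Design ✗ → not eligible.
Meal Allowance — service 557 days ≥ 180 days ✓; dept Design ✗ → not eligible.
Adoption Assistance — status temporary ✗ (excluded) → not eligible.

Volunteer Time Off, Health Insurance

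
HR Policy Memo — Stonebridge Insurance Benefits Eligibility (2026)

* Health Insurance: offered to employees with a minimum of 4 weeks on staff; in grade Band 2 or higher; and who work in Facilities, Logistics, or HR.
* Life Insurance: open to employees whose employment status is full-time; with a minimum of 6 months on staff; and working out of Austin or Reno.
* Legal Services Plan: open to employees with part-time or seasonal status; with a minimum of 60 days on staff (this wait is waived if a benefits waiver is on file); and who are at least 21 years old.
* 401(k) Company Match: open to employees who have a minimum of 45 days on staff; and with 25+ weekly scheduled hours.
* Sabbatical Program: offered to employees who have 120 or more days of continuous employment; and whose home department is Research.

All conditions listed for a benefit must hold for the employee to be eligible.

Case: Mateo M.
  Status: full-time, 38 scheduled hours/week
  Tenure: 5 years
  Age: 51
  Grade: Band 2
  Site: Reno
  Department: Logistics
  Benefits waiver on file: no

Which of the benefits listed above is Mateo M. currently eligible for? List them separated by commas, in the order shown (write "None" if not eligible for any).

Health Insurance, Life Insurance, 401(k) Company Match

Health Insurance — service 5 years ≥ 4 weeks (≈28 days) ✓; grade Band 2 ≥ Band 2 ✓; dept Logistics ✓ → eligible.
Life Insurance — status full-time ✓; service 5 years ≥ 6 months (≈180 days) ✓; site Reno ✓ → eligible.
Legal Services Plan — status full-time ✗ (requires part-time or seasonal) → not eligible.
401(k) Company Match — service 5 years ≥ 45 days ✓; 38 hrs/wk ≥ 25 ✓ → eligible.
Sabbatical Program — service 5 years ≥ 120 days ✓; dept Logistics ✗ → not eligible.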